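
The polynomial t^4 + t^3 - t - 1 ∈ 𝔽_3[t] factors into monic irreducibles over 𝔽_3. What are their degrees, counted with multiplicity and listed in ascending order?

1, 1, 1, 1

Write g(t) = t^4 + t^3 - t - 1.
Roots in 𝔽_3: g(0) = 2; g(1) = 0 → root; g(2) = 0 → root.
Linear factors from roots: (t - 1), (t + 1).
Complete factorization: g(t) = (t + 1)·(t - 1)^3.
Factor degrees with multiplicity: 1 + 1 + 1 + 1 = 4.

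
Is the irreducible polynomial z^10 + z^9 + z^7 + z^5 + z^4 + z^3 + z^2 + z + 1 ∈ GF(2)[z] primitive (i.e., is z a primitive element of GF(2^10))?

No

Write f(z) = z^10 + z^9 + z^7 + z^5 + z^4 + z^3 + z^2 + z + 1.
|GF(2^10)^×| = 2^10 − 1 = 1023. Prime factorization: 1023 = 3·11·31.
f is primitive ⇔ z has order 1023 in GF(2)[z]/(f), i.e. z^(1023/q) ≠ 1 for each prime q | 1023.
z^(341) mod f = 1
z^(93) mod f = z^9 + z^8 + z^6 + z^5.
z^(33) mod f = z^9 + z^8 + z^7 + z^6 + z^4 + z^3 + z.
Since z^(341) = 1, the order of z divides 341 < 1023; not primitive.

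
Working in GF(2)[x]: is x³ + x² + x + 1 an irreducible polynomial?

No

Write P(x) = x³ + x² + x + 1.
Check for roots in GF(2): P(0) = 1; P(1) = 0 → root.
P(1) = 0, so (x − 1) divides P(x); P is reducible.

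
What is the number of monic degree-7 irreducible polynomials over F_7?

The number of monic irreducibles of degree 7 over GF(7) is (1/7)·Σ_{d∣7} μ(7/d) 7^d.
Divisors of 7: 1, 7; μ(7/d) for each: -1, 1.
Σ = − 7^1 + 7^7 = 823536.
N = 823536/7 = 117648.

117648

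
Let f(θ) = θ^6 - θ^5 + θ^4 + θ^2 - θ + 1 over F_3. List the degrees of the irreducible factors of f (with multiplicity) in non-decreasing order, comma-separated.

1, 1, 2, 2

Roots in F_3: f(0) = 1; f(1) = 2; f(2) = 0 → root.
Linear factors from roots: (θ + 1).
Complete factorization: f(θ) = (θ + 1)^2·(θ^2 + θ - 1)·(θ^2 - θ - 1).
Factor degrees with multiplicity: 1 + 1 + 2 + 2 = 6.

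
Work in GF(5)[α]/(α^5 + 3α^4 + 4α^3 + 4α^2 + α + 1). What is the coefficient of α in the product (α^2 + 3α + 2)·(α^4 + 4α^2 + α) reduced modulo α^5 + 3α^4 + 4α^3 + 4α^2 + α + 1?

Multiply in GF(5)[α]: (α^2 + 3α + 2)·(α^4 + 4α^2 + α) = α^6 + 3α^5 + α^4 + 3α^3 + α^2 + 2α.
Reduce using α^5 ≡ 2α^4 + α^3 + α^2 + 4α + 4 (mod α^5 + 3α^4 + 4α^3 + 4α^2 + α + 1).
Reduced: 2α^4 + 4α^3 + α.

1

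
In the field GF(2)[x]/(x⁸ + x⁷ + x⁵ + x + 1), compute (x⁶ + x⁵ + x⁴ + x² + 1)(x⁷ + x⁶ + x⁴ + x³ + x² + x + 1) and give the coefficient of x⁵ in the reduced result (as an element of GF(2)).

0

Multiply in GF(2)[x]: (x⁶ + x⁵ + x⁴ + x² + 1)·(x⁷ + x⁶ + x⁴ + x³ + x² + x + 1) = x¹³ + x⁹ + x⁶ + x⁵ + x⁴ + x + 1.
Reduce using x⁸ ≡ x⁷ + x⁵ + x + 1 (mod x⁸ + x⁷ + x⁵ + x + 1).
Reduced: x⁷ + x⁴ + x³.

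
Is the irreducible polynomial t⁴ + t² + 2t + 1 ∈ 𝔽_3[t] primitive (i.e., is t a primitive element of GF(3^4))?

Write f(t) = t⁴ + t² + 2t + 1.
|GF(3^4)^×| = 3^4 − 1 = 80. Prime factorization: 80 = 2^4·5.
f is primitive ⇔ t has order 80 in GF(3)[t]/(f), i.e. t^(80/q) ≠ 1 for each prime q | 80.
t^(40) mod f = 1
t^(16) mod f = 2t³ + 2.
Since t^(40) = 1, the order of t divides 40 < 80; not primitive.

No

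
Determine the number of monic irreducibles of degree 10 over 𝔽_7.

Gauss's count: N_{7}(10) = (1/10) Σ_{d|10} μ(10/d)·7^d.
Divisors of 10: 1, 2, 5, 10; μ(10/d) for each: 1, -1, -1, 1.
Σ = 7^1 − 7^2 − 7^5 + 7^10 = 282458400.
N = 282458400/10 = 28245840.

28245840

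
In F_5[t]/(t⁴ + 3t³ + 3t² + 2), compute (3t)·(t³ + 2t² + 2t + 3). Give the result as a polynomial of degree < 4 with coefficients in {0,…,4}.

2t^3 + 2t^2 + 4t + 4

Multiply in F_5[t]: (3t)·(t³ + 2t² + 2t + 3) = 3t⁴ + t³ + t² + 4t.
Reduce using t⁴ ≡ 2t³ + 2t² + 3 (mod t⁴ + 3t³ + 3t² + 2).
Reduced: 2t³ + 2t² + 4t + 4.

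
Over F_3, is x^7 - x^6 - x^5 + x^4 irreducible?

No

Write h(x) = x^7 - x^6 - x^5 + x^4.
Check for roots in F_3: h(0) = 0 → root; h(1) = 0 → root; h(2) = 0 → root.
h(0) = 0, so (x) divides h(x); h is reducible.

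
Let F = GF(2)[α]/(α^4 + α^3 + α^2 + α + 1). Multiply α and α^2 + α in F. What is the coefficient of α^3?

Multiply in GF(2)[α]: (α)·(α^2 + α) = α^3 + α^2.
Reduced: α^3 + α^2.

1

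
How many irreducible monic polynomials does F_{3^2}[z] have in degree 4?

1620

x^(9^4) − x is the product of all monic irreducibles of degree dividing 4; Möbius inversion gives N = (1/4) Σ μ(4/d)·9^d.
Divisors of 4: 1, 2, 4; μ(4/d) for each: 0, -1, 1.
Σ = − 9^2 + 9^4 = 6480.
N = 6480/4 = 1620.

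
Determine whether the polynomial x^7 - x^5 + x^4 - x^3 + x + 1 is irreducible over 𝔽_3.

Yes

Write m(x) = x^7 - x^5 + x^4 - x^3 + x + 1.
Check for roots in 𝔽_3: m(0) = 1; m(1) = 2; m(2) = 2.
No roots, so no linear factors.
Monic irreducibles of degree 2 over GF(3): x^2 + 1, x^2 + x - 1, x^2 - x - 1.
None of them divide m (all give nonzero remainder).
Degree-3 irreducible divisors: test the 8 monic irreducibles of degree 3 over GF(3).
None of them divide m (all give nonzero remainder).
No irreducible factor of degree ≤ 3 exists, so m is irreducible over GF(3).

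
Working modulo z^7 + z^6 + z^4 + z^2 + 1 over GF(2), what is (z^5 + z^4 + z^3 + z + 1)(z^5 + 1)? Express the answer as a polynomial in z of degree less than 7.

z^6 + z^4 + z^3 + 1

Multiply in GF(2)[z]: (z^5 + z^4 + z^3 + z + 1)·(z^5 + 1) = z^10 + z^9 + z^8 + z^6 + z^4 + z^3 + z + 1.
Reduce using z^7 ≡ z^6 + z^4 + z^2 + 1 (mod z^7 + z^6 + z^4 + z^2 + 1).
Reduced: z^6 + z^4 + z^3 + 1.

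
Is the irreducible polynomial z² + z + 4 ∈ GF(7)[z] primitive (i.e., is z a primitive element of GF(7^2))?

Write f(z) = z² + z + 4.
|GF(7^2)^×| = 7^2 − 1 = 48. Prime factorization: 48 = 2^4·3.
f is primitive ⇔ z has order 48 in GF(7)[z]/(f), i.e. z^(48/q) ≠ 1 for each prime q | 48.
z^(24) mod f = 1
z^(16) mod f = 2.
Since z^(24) = 1, the order of z divides 24 < 48; not primitive.

No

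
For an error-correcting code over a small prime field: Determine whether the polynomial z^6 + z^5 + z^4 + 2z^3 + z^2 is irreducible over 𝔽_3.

Write P(z) = z^6 + z^5 + z^4 + 2z^3 + z^2.
Check for roots in 𝔽_3: P(0) = 0 → root; P(1) = 0 → root; P(2) = 0 → root.
P(0) = 0, so (z) divides P(z); P is reducible.

No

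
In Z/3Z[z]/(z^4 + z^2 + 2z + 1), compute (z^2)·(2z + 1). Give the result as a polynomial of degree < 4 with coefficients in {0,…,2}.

2z^3 + z^2

Multiply in Z/3Z[z]: (z^2)·(2z + 1) = 2z^3 + z^2.
Reduced: 2z^3 + z^2.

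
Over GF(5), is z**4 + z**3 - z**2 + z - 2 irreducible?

No

Write f(z) = z**4 + z**3 - z**2 + z - 2.
Check for roots in GF(5): f(0) = 3; f(1) = 0 → root; f(2) = 0 → root; f(3) = 0 → root; f(4) = 1.
f(1) = 0, so (z − 1) divides f(z); f is reducible.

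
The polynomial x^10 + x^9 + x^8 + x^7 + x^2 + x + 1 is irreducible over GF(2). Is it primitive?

No

Write f(x) = x^10 + x^9 + x^8 + x^7 + x^2 + x + 1.
|GF(2^10)^×| = 2^10 − 1 = 1023. Prime factorization: 1023 = 3·11·31.
f is primitive ⇔ x has order 1023 in GF(2)[x]/(f), i.e. x^(1023/q) ≠ 1 for each prime q | 1023.
x^(341) mod f = 1
x^(93) mod f = x^8 + 1.
x^(33) mod f = x^9 + x^7 + 1.
Since x^(341) = 1, the order of x divides 341 < 1023; not primitive.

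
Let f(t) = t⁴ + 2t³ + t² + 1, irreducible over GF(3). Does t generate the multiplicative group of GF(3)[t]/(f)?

|GF(3^4)^×| = 3^4 − 1 = 80. Prime factorization: 80 = 2^4·5.
f is primitive ⇔ t has order 80 in GF(3)[t]/(f), i.e. t^(80/q) ≠ 1 for each prime q | 80.
t^(40) mod f = 1
t^(16) mod f = t³ + t² + 2t.
Since t^(40) = 1, the order of t divides 40 < 80; not primitive.

No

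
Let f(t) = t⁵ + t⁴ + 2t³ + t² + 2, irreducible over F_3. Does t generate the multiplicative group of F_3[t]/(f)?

No

|GF(3^5)^×| = 3^5 − 1 = 242. Prime factorization: 242 = 2·11^2.
f is primitive ⇔ t has order 242 in GF(3)[t]/(f), i.e. t^(242/q) ≠ 1 for each prime q | 242.
t^(121) mod f = 1
t^(22) mod f = 1
Since t^(121) = 1, the order of t divides 121 < 242; not primitive.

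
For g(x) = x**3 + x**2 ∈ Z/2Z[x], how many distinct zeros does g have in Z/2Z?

2

Evaluate at each of the 2 elements of Z/2Z:
g(0) = 0 → root; g(1) = 0 → root.
Roots: {0, 1}.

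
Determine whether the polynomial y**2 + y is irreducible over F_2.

Write f(y) = y**2 + y.
Check for roots in F_2: f(0) = 0 → root; f(1) = 0 → root.
f(0) = 0, so (y) divides f(y); f is reducible.

No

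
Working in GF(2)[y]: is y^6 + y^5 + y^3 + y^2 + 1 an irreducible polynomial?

Yes

Write m(y) = y^6 + y^5 + y^3 + y^2 + 1.
Check for roots in GF(2): m(0) = 1; m(1) = 1.
No roots, so no linear factors.
Monic irreducibles of degree 2 over GF(2): y^2 + y + 1.
None of them divide m (all give nonzero remainder).
Monic irreducibles of degree 3 over GF(2): y^3 + y + 1, y^3 + y^2 + 1.
None of them divide m (all give nonzero remainder).
No irreducible factor of degree ≤ 3 exists, so m is irreducible over GF(2).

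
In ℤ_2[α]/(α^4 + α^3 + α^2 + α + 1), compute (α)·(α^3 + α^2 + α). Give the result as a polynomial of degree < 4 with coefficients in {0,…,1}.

Multiply in ℤ_2[α]: (α)·(α^3 + α^2 + α) = α^4 + α^3 + α^2.
Reduce using α^4 ≡ α^3 + α^2 + α + 1 (mod α^4 + α^3 + α^2 + α + 1).
Reduced: α + 1.

α + 1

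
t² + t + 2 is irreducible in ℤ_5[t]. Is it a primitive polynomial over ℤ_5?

Yes

Write f(t) = t² + t + 2.
|GF(5^2)^×| = 5^2 − 1 = 24. Prime factorization: 24 = 2^3·3.
f is primitive ⇔ t has order 24 in GF(5)[t]/(f), i.e. t^(24/q) ≠ 1 for each prime q | 24.
t^(12) mod f = 4.
t^(8) mod f = 3t + 1.
None equal 1, so t has full order 24; f is primitive.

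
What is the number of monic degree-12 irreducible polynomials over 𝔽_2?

335

x^(2^12) − x is the product of all monic irreducibles of degree dividing 12; Möbius inversion gives N = (1/12) Σ μ(12/d)·2^d.
Divisors of 12: 1, 2, 3, 4, 6, 12; μ(12/d) for each: 0, 1, 0, -1, -1, 1.
Σ = 2^2 − 2^4 − 2^6 + 2^12 = 4020.
N = 4020/12 = 335.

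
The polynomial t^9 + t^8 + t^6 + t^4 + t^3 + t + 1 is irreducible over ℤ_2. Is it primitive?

Write f(t) = t^9 + t^8 + t^6 + t^4 + t^3 + t + 1.
|GF(2^9)^×| = 2^9 − 1 = 511. Prime factorization: 511 = 7·73.
f is primitive ⇔ t has order 511 in GF(2)[t]/(f), i.e. t^(511/q) ≠ 1 for each prime q | 511.
t^(73) mod f = t^8 + t^5 + t^3 + t.
t^(7) mod f = t^7.
None equal 1, so t has full order 511; f is primitive.

Yes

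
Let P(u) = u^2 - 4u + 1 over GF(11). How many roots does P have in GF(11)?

2

Evaluate at each of the 11 elements of GF(11):
P(0) = 1; P(1) = 9; P(2) = 8; P(3) = 9; P(4) = 1; P(5) = 6; P(6) = 2; P(7) = 0 → root; P(8) = 0 → root; P(9) = 2; P(10) = 6.
Roots: {7, 8}.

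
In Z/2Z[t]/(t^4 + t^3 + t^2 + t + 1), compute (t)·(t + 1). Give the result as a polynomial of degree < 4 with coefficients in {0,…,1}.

Multiply in Z/2Z[t]: (t)·(t + 1) = t^2 + t.
Reduced: t^2 + t.

t^2 + t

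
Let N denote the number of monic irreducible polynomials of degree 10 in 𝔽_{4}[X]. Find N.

104754

The number of monic irreducibles of degree 10 over GF(4) is (1/10)·Σ_{d∣10} μ(10/d) 4^d.
Divisors of 10: 1, 2, 5, 10; μ(10/d) for each: 1, -1, -1, 1.
Σ = 4^1 − 4^2 − 4^5 + 4^10 = 1047540.
N = 1047540/10 = 104754.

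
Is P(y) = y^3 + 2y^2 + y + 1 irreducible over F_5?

No

Check for roots in F_5: P(0) = 1; P(1) = 0 → root; P(2) = 4; P(3) = 4; P(4) = 1.
P(1) = 0, so (y − 1) divides P(y); P is reducible.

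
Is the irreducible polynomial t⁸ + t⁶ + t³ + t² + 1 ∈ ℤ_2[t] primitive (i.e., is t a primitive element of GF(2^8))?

Write f(t) = t⁸ + t⁶ + t³ + t² + 1.
|GF(2^8)^×| = 2^8 − 1 = 255. Prime factorization: 255 = 3·5·17.
f is primitive ⇔ t has order 255 in GF(2)[t]/(f), i.e. t^(255/q) ≠ 1 for each prime q | 255.
t^(85) mod f = t⁴ + t³ + t².
t^(51) mod f = t⁷ + t⁵.
t^(15) mod f = t⁶ + t⁵ + t⁴ + t³ + t².
None equal 1, so t has full order 255; f is primitive.

Yes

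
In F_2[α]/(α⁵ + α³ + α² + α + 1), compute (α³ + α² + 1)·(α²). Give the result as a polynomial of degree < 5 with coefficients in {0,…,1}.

Multiply in F_2[α]: (α³ + α² + 1)·(α²) = α⁵ + α⁴ + α².
Reduce using α⁵ ≡ α³ + α² + α + 1 (mod α⁵ + α³ + α² + α + 1).
Reduced: α⁴ + α³ + α + 1.

α^4 + α^3 + α + 1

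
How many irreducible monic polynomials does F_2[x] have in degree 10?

99

By the necklace-counting formula, N_2(10) = (1/10) Σ_{d|10} μ(10/d)·2^d.
Divisors of 10: 1, 2, 5, 10; μ(10/d) for each: 1, -1, -1, 1.
Σ = 2^1 − 2^2 − 2^5 + 2^10 = 990.
N = 990/10 = 99.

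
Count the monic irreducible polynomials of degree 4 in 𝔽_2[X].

3

The number of monic irreducibles of degree 4 over GF(2) is (1/4)·Σ_{d∣4} μ(4/d) 2^d.
Divisors of 4: 1, 2, 4; μ(4/d) for each: 0, -1, 1.
Σ = − 2^2 + 2^4 = 12.
N = 12/4 = 3.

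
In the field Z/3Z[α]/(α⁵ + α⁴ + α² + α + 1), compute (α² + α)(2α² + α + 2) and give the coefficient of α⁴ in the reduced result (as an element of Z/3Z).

2

Multiply in Z/3Z[α]: (α² + α)·(2α² + α + 2) = 2α⁴ + 2α.
Reduced: 2α⁴ + 2α.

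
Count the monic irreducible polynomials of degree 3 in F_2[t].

2

The number of monic irreducibles of degree 3 over GF(2) is (1/3)·Σ_{d∣3} μ(3/d) 2^d.
Divisors of 3: 1, 3; μ(3/d) for each: -1, 1.
Σ = − 2^1 + 2^3 = 6.
N = 6/3 = 2.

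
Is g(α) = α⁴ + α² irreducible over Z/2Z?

Check for roots in Z/2Z: g(0) = 0 → root; g(1) = 0 → root.
g(0) = 0, so (α) divides g(α); g is reducible.

No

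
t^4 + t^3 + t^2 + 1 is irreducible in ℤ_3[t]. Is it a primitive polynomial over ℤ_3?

No

Write f(t) = t^4 + t^3 + t^2 + 1.
|GF(3^4)^×| = 3^4 − 1 = 80. Prime factorization: 80 = 2^4·5.
f is primitive ⇔ t has order 80 in GF(3)[t]/(f), i.e. t^(80/q) ≠ 1 for each prime q | 80.
t^(40) mod f = 1
t^(16) mod f = 2t^3 + t^2 + t.
Since t^(40) = 1, the order of t divides 40 < 80; not primitive.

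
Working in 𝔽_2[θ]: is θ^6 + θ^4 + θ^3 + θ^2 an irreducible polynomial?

No

Write f(θ) = θ^6 + θ^4 + θ^3 + θ^2.
Check for roots in 𝔽_2: f(0) = 0 → root; f(1) = 0 → root.
f(0) = 0, so (θ) divides f(θ); f is reducible.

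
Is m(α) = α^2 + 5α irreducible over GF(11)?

Check each element of GF(11) for a root: m(0)=0, m(1)=6, m(2)=3, m(3)=2, m(4)=3, m(5)=6, m(6)=0, m(7)=7, m(8)=5, m(9)=5, m(10)=7.
m(0) = 0, so (α) divides m(α); m is reducible.

No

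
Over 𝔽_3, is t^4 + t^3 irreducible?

Write h(t) = t^4 + t^3.
Check for roots in 𝔽_3: h(0) = 0 → root; h(1) = 2; h(2) = 0 → root.
h(0) = 0, so (t) divides h(t); h is reducible.

No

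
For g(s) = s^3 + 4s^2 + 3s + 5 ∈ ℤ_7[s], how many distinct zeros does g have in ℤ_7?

3

Evaluate at each of the 7 elements of ℤ_7:
g(0) = 5; g(1) = 6; g(2) = 0 → root; g(3) = 0 → root; g(4) = 5; g(5) = 0 → root; g(6) = 5.
Roots: {2, 3, 5}.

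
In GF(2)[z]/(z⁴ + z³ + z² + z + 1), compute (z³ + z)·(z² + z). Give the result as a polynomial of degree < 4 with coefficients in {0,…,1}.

Multiply in GF(2)[z]: (z³ + z)·(z² + z) = z⁵ + z⁴ + z³ + z².
Reduce using z⁴ ≡ z³ + z² + z + 1 (mod z⁴ + z³ + z² + z + 1).
Reduced: z.

z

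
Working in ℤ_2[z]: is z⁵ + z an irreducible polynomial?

No

Write h(z) = z⁵ + z.
Check for roots in ℤ_2: h(0) = 0 → root; h(1) = 0 → root.
h(0) = 0, so (z) divides h(z); h is reducible.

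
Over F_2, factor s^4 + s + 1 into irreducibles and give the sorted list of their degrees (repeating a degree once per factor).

4

Write f(s) = s^4 + s + 1.
Roots in F_2: f(0) = 1; f(1) = 1.
Complete factorization: f(s) = (s^4 + s + 1).
Factor degrees with multiplicity: 4 = 4.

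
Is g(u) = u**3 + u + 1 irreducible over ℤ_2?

Yes

Check for roots in ℤ_2: g(0) = 1; g(1) = 1.
No roots. A degree-3 polynomial over a field with no linear factor is irreducible.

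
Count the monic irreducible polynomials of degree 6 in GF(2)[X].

9

x^(2^6) − x is the product of all monic irreducibles of degree dividing 6; Möbius inversion gives N = (1/6) Σ μ(6/d)·2^d.
Divisors of 6: 1, 2, 3, 6; μ(6/d) for each: 1, -1, -1, 1.
Σ = 2^1 − 2^2 − 2^3 + 2^6 = 54.
N = 54/6 = 9.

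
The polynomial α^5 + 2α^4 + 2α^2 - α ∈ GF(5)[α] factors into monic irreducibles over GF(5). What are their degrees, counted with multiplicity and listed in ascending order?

1, 1, 1, 2

Write h(α) = α^5 + 2α^4 + 2α^2 - α.
Roots in GF(5): h(0) = 0 → root; h(1) = 4; h(2) = 0 → root; h(3) = 0 → root; h(4) = 4.
Linear factors from roots: (α), (α - 2), (α + 2).
Complete factorization: h(α) = (α)·(α + 2)·(α - 2)·(α^2 + 2α - 1).
Factor degrees with multiplicity: 1 + 1 + 1 + 2 = 5.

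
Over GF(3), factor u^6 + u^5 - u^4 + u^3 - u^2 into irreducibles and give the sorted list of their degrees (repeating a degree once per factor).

Write h(u) = u^6 + u^5 - u^4 + u^3 - u^2.
Roots in GF(3): h(0) = 0 → root; h(1) = 1; h(2) = 0 → root.
Linear factors from roots: (u), (u + 1).
Complete factorization: h(u) = (u + 1)·(u)^2·(u^3 - u - 1).
Factor degrees with multiplicity: 1 + 1 + 1 + 3 = 6.

1, 1, 1, 3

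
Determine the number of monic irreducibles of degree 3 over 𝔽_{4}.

The number of monic irreducibles of degree 3 over GF(4) is (1/3)·Σ_{d∣3} μ(3/d) 4^d.
Divisors of 3: 1, 3; μ(3/d) for each: -1, 1.
Σ = − 4^1 + 4^3 = 60.
N = 60/3 = 20.

20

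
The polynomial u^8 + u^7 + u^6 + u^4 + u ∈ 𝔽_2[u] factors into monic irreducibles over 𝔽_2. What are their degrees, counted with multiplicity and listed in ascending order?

Write h(u) = u^8 + u^7 + u^6 + u^4 + u.
Roots in 𝔽_2: h(0) = 0 → root; h(1) = 1.
Linear factors from roots: (u).
Complete factorization: h(u) = (u)·(u^2 + u + 1)^2·(u^3 + u^2 + 1).
Factor degrees with multiplicity: 1 + 2 + 2 + 3 = 8.

1, 2, 2, 3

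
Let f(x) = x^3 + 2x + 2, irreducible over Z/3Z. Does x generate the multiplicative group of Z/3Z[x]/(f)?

|GF(3^3)^×| = 3^3 − 1 = 26. Prime factorization: 26 = 2·13.
f is primitive ⇔ x has order 26 in GF(3)[x]/(f), i.e. x^(26/q) ≠ 1 for each prime q | 26.
x^(13) mod f = 1
x^(2) mod f = x^2.
Since x^(13) = 1, the order of x divides 13 < 26; not primitive.

No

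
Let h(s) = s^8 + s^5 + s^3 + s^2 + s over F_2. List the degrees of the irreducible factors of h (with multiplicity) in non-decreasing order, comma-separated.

1, 2, 2, 3

Roots in F_2: h(0) = 0 → root; h(1) = 1.
Linear factors from roots: (s).
Complete factorization: h(s) = (s)·(s^2 + s + 1)^2·(s^3 + s + 1).
Factor degrees with multiplicity: 1 + 2 + 2 + 3 = 8.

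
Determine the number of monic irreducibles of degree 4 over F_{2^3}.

x^(8^4) − x is the product of all monic irreducibles of degree dividing 4; Möbius inversion gives N = (1/4) Σ μ(4/d)·8^d.
Divisors of 4: 1, 2, 4; μ(4/d) for each: 0, -1, 1.
Σ = − 8^2 + 8^4 = 4032.
N = 4032/4 = 1008.

1008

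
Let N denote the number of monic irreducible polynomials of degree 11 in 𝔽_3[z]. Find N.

By the necklace-counting formula, N_3(11) = (1/11) Σ_{d|11} μ(11/d)·3^d.
Divisors of 11: 1, 11; μ(11/d) for each: -1, 1.
Σ = − 3^1 + 3^11 = 177144.
N = 177144/11 = 16104.

16104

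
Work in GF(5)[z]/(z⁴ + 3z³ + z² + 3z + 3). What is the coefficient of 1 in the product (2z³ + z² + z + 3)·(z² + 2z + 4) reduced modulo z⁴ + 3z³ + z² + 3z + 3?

0

Multiply in GF(5)[z]: (2z³ + z² + z + 3)·(z² + 2z + 4) = 2z⁵ + z³ + 4z² + 2.
Reduce using z⁴ ≡ 2z³ + 4z² + 2z + 2 (mod z⁴ + 3z³ + z² + 3z + 3).
Reduced: 2z³ + 4z² + 2z.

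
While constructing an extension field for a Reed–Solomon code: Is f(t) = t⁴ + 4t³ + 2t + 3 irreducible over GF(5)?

No

Check for roots in GF(5): f(0) = 3; f(1) = 0 → root; f(2) = 0 → root; f(3) = 3; f(4) = 3.
f(1) = 0, so (t − 1) divides f(t); f is reducible.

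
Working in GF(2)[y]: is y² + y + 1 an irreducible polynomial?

Write g(y) = y² + y + 1.
Check for roots in GF(2): g(0) = 1; g(1) = 1.
No roots. A degree-2 polynomial over a field with no linear factor is irreducible.

Yes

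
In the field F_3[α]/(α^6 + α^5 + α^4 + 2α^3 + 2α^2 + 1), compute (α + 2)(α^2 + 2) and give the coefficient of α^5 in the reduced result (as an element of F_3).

0

Multiply in F_3[α]: (α + 2)·(α^2 + 2) = α^3 + 2α^2 + 2α + 1.
Reduced: α^3 + 2α^2 + 2α + 1.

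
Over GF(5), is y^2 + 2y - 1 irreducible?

Write f(y) = y^2 + 2y - 1.
Check for roots in GF(5): f(0) = 4; f(1) = 2; f(2) = 2; f(3) = 4; f(4) = 3.
No roots. A degree-2 polynomial over a field with no linear factor is irreducible.

Yes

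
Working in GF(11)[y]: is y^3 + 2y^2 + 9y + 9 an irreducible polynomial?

Write h(y) = y^3 + 2y^2 + 9y + 9.
Check each element of GF(11) for a root: h(0)=9, h(1)=10, h(2)=10, h(3)=4, h(4)=9, h(5)=9, h(6)=10, h(7)=7, h(8)=6, h(9)=2, h(10)=1.
No roots. A degree-3 polynomial over a field with no linear factor is irreducible.

Yes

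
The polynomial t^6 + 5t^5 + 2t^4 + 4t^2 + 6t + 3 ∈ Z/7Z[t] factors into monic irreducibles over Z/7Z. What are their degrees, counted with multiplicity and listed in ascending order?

Write h(t) = t^6 + 5t^5 + 2t^4 + 4t^2 + 6t + 3.
Linear factors from roots: (t + 6), (t + 5), (t + 4).
Complete factorization: h(t) = (t + 4)·(t + 5)·(t + 6)·(t^3 + 4t^2 + t + 3).
Factor degrees with multiplicity: 1 + 1 + 1 + 3 = 6.

1, 1, 1, 3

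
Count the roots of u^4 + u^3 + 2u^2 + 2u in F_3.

Write f(u) = u^4 + u^3 + 2u^2 + 2u.
Evaluate at each of the 3 elements of F_3:
f(0) = 0 → root; f(1) = 0 → root; f(2) = 0 → root.
Roots: {0, 1, 2}.

3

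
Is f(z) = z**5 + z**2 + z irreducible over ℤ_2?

Check for roots in ℤ_2: f(0) = 0 → root; f(1) = 1.
f(0) = 0, so (z) divides f(z); f is reducible.

No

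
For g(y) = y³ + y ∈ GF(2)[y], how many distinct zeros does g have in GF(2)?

Evaluate at each of the 2 elements of GF(2):
g(0) = 0 → root; g(1) = 0 → root.
Roots: {0, 1}.

2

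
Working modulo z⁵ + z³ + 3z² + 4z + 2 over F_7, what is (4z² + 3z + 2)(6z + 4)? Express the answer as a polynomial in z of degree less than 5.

3z^3 + 6z^2 + 3z + 1

Multiply in F_7[z]: (4z² + 3z + 2)·(6z + 4) = 3z³ + 6z² + 3z + 1.
Reduced: 3z³ + 6z² + 3z + 1.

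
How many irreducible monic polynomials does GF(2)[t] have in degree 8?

30

Gauss's count: N_{2}(8) = (1/8) Σ_{d|8} μ(8/d)·2^d.
Divisors of 8: 1, 2, 4, 8; μ(8/d) for each: 0, 0, -1, 1.
Σ = − 2^4 + 2^8 = 240.
N = 240/8 = 30.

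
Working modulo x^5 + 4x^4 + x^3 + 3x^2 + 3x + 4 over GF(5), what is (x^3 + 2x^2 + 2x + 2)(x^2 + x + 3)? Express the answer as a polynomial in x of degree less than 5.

4x^4 + x^3 + 2x^2 + 2

Multiply in GF(5)[x]: (x^3 + 2x^2 + 2x + 2)·(x^2 + x + 3) = x^5 + 3x^4 + 2x^3 + 3x + 1.
Reduce using x^5 ≡ x^4 + 4x^3 + 2x^2 + 2x + 1 (mod x^5 + 4x^4 + x^3 + 3x^2 + 3x + 4).
Reduced: 4x^4 + x^3 + 2x^2 + 2.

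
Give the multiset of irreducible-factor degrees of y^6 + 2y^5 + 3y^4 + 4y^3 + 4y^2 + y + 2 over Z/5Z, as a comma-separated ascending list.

Write h(y) = y^6 + 2y^5 + 3y^4 + 4y^3 + 4y^2 + y + 2.
Roots in Z/5Z: h(0) = 2; h(1) = 2; h(2) = 3; h(3) = 2; h(4) = 3.
Complete factorization: h(y) = (y^6 + 2y^5 + 3y^4 + 4y^3 + 4y^2 + y + 2).
Factor degrees with multiplicity: 6 = 6.

6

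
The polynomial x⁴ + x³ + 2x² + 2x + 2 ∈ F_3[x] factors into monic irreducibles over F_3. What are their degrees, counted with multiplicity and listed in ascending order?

Write f(x) = x⁴ + x³ + 2x² + 2x + 2.
Roots in F_3: f(0) = 2; f(1) = 2; f(2) = 2.
Complete factorization: f(x) = (x⁴ + x³ + 2x² + 2x + 2).
Factor degrees with multiplicity: 4 = 4.

4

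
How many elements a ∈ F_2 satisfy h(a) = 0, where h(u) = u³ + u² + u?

1

Evaluate at each of the 2 elements of F_2:
h(0) = 0 → root; h(1) = 1.
Roots: {0}.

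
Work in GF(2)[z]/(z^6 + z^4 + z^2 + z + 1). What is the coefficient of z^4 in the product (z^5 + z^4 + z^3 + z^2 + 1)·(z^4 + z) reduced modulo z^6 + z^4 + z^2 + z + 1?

1

Multiply in GF(2)[z]: (z^5 + z^4 + z^3 + z^2 + 1)·(z^4 + z) = z^9 + z^8 + z^7 + z^5 + z^3 + z.
Reduce using z^6 ≡ z^4 + z^2 + z + 1 (mod z^6 + z^4 + z^2 + z + 1).
Reduced: z^4 + z^3 + 1.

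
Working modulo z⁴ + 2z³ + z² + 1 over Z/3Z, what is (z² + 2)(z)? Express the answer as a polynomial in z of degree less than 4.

Multiply in Z/3Z[z]: (z² + 2)·(z) = z³ + 2z.
Reduced: z³ + 2z.

z^3 + 2z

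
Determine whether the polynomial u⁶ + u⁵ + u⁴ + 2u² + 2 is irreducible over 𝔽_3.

Yes

Write m(u) = u⁶ + u⁵ + u⁴ + 2u² + 2.
Check for roots in 𝔽_3: m(0) = 2; m(1) = 1; m(2) = 2.
No roots, so no linear factors.
Monic irreducibles of degree 2 over GF(3): u² + 1, u² + u + 2, u² + 2u + 2.
None of them divide m (all give nonzero remainder).
Degree-3 irreducible divisors: test the 8 monic irreducibles of degree 3 over GF(3).
None of them divide m (all give nonzero remainder).
No irreducible factor of degree ≤ 3 exists, so m is irreducible over GF(3).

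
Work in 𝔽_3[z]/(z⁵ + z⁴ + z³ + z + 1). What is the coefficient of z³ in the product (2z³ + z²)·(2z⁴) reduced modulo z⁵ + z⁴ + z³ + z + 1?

Multiply in 𝔽_3[z]: (2z³ + z²)·(2z⁴) = z⁷ + 2z⁶.
Reduce using z⁵ ≡ 2z⁴ + 2z³ + 2z + 2 (mod z⁵ + z⁴ + z³ + z + 1).
Reduced: z⁴ + z³ + z² + z + 2.

1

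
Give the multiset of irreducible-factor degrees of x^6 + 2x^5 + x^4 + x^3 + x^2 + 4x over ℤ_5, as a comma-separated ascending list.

Write h(x) = x^6 + 2x^5 + x^4 + x^3 + x^2 + 4x.
Roots in ℤ_5: h(0) = 0 → root; h(1) = 0 → root; h(2) = 4; h(3) = 4; h(4) = 1.
Linear factors from roots: (x), (x + 4).
Complete factorization: h(x) = (x)·(x + 4)·(x^4 + 3x^3 + 4x^2 + 1).
Factor degrees with multiplicity: 1 + 1 + 4 = 6.

1, 1, 4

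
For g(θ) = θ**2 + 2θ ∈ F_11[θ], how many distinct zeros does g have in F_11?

Evaluate at each of the 11 elements of F_11:
g(0) = 0 → root; g(1) = 3; g(2) = 8; g(3) = 4; g(4) = 2; g(5) = 2; g(6) = 4; g(7) = 8; g(8) = 3; g(9) = 0 → root; g(10) = 10.
Roots: {0, 9}.

2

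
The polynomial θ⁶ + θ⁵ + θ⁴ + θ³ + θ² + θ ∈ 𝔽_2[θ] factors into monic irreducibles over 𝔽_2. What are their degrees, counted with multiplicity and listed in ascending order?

Write f(θ) = θ⁶ + θ⁵ + θ⁴ + θ³ + θ² + θ.
Roots in 𝔽_2: f(0) = 0 → root; f(1) = 0 → root.
Linear factors from roots: (θ), (θ + 1).
Complete factorization: f(θ) = (θ)·(θ + 1)·(θ² + θ + 1)^2.
Factor degrees with multiplicity: 1 + 1 + 2 + 2 = 6.

1, 1, 2, 2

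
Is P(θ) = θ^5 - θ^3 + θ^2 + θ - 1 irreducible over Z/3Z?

Check for roots in Z/3Z: P(0) = 2; P(1) = 1; P(2) = 2.
No roots, so no linear factors.
Monic irreducibles of degree 2 over GF(3): θ^2 + 1, θ^2 + θ - 1, θ^2 - θ - 1.
None of them divide P (all give nonzero remainder).
No irreducible factor of degree ≤ 2 exists, so P is irreducible over GF(3).

Yes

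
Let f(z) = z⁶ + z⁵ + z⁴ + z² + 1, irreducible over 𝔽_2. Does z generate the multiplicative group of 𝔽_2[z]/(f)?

No

|GF(2^6)^×| = 2^6 − 1 = 63. Prime factorization: 63 = 3^2·7.
f is primitive ⇔ z has order 63 in GF(2)[z]/(f), i.e. z^(63/q) ≠ 1 for each prime q | 63.
z^(21) mod f = 1
z^(9) mod f = z³ + 1.
Since z^(21) = 1, the order of z divides 21 < 63; not primitive.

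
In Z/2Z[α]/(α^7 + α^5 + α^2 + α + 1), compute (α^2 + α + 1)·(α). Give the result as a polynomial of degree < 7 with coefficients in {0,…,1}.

Multiply in Z/2Z[α]: (α^2 + α + 1)·(α) = α^3 + α^2 + α.
Reduced: α^3 + α^2 + α.

α^3 + α^2 + α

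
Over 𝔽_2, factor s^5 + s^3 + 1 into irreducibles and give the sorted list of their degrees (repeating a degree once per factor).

5

Write g(s) = s^5 + s^3 + 1.
Roots in 𝔽_2: g(0) = 1; g(1) = 1.
Complete factorization: g(s) = (s^5 + s^3 + 1).
Factor degrees with multiplicity: 5 = 5.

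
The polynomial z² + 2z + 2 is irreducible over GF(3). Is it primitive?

Write f(z) = z² + 2z + 2.
|GF(3^2)^×| = 3^2 − 1 = 8. Prime factorization: 8 = 2^3.
f is primitive ⇔ z has order 8 in GF(3)[z]/(f), i.e. z^(8/q) ≠ 1 for each prime q | 8.
z^(4) mod f = 2.
None equal 1, so z has full order 8; f is primitive.

Yes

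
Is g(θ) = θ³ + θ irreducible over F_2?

Check for roots in F_2: g(0) = 0 → root; g(1) = 0 → root.
g(0) = 0, so (θ) divides g(θ); g is reducible.

No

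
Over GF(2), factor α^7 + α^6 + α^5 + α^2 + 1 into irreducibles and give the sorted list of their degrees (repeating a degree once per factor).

Write f(α) = α^7 + α^6 + α^5 + α^2 + 1.
Roots in GF(2): f(0) = 1; f(1) = 1.
Complete factorization: f(α) = (α^7 + α^6 + α^5 + α^2 + 1).
Factor degrees with multiplicity: 7 = 7.

7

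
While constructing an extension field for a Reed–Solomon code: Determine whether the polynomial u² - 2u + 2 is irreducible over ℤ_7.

Write m(u) = u² - 2u + 2.
Check for roots in ℤ_7: m(0) = 2; m(1) = 1; m(2) = 2; m(3) = 5; m(4) = 3; m(5) = 3; m(6) = 5.
No roots. A degree-2 polynomial over a field with no linear factor is irreducible.

Yes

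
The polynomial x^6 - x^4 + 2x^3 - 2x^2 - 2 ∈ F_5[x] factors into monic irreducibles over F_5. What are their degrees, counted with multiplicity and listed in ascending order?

3, 3

Write g(x) = x^6 - x^4 + 2x^3 - 2x^2 - 2.
Roots in F_5: g(0) = 3; g(1) = 3; g(2) = 4; g(3) = 2; g(4) = 4.
Complete factorization: g(x) = (x^3 + 2x^2 + 2x - 2)·(x^3 - 2x^2 + x + 1).
Factor degrees with multiplicity: 3 + 3 = 6.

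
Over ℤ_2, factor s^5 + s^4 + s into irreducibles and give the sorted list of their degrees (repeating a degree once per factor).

1, 4

Write h(s) = s^5 + s^4 + s.
Roots in ℤ_2: h(0) = 0 → root; h(1) = 1.
Linear factors from roots: (s).
Complete factorization: h(s) = (s)·(s^4 + s^3 + 1).
Factor degrees with multiplicity: 1 + 4 = 5.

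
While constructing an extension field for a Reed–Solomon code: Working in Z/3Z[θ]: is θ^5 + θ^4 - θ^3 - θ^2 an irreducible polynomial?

No

Write h(θ) = θ^5 + θ^4 - θ^3 - θ^2.
Check for roots in Z/3Z: h(0) = 0 → root; h(1) = 0 → root; h(2) = 0 → root.
h(0) = 0, so (θ) divides h(θ); h is reducible.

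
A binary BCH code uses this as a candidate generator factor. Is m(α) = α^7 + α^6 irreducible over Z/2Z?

Check for roots in Z/2Z: m(0) = 0 → root; m(1) = 0 → root.
m(0) = 0, so (α) divides m(α); m is reducible.

No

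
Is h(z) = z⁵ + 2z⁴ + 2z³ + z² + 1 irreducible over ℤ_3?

Yes

Check for roots in ℤ_3: h(0) = 1; h(1) = 1; h(2) = 1.
No roots, so no linear factors.
Monic irreducibles of degree 2 over GF(3): z² + 1, z² + z + 2, z² + 2z + 2.
None of them divide h (all give nonzero remainder).
No irreducible factor of degree ≤ 2 exists, so h is irreducible over GF(3).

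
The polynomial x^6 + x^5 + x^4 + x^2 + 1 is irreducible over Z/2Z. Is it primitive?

No

Write f(x) = x^6 + x^5 + x^4 + x^2 + 1.
|GF(2^6)^×| = 2^6 − 1 = 63. Prime factorization: 63 = 3^2·7.
f is primitive ⇔ x has order 63 in GF(2)[x]/(f), i.e. x^(63/q) ≠ 1 for each prime q | 63.
x^(21) mod f = 1
x^(9) mod f = x^3 + 1.
Since x^(21) = 1, the order of x divides 21 < 63; not primitive.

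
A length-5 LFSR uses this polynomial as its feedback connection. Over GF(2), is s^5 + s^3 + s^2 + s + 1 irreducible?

Write m(s) = s^5 + s^3 + s^2 + s + 1.
Check for roots in GF(2): m(0) = 1; m(1) = 1.
No roots, so no linear factors.
Monic irreducibles of degree 2 over GF(2): s^2 + s + 1.
None of them divide m (all give nonzero remainder).
No irreducible factor of degree ≤ 2 exists, so m is irreducible over GF(2).

Yes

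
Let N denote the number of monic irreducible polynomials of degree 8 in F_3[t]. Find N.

810

Gauss's count: N_{3}(8) = (1/8) Σ_{d|8} μ(8/d)·3^d.
Divisors of 8: 1, 2, 4, 8; μ(8/d) for each: 0, 0, -1, 1.
Σ = − 3^4 + 3^8 = 6480.
N = 6480/8 = 810.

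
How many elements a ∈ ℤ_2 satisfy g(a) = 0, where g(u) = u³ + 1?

Evaluate at each of the 2 elements of ℤ_2:
g(0) = 1; g(1) = 0 → root.
Roots: {1}.

1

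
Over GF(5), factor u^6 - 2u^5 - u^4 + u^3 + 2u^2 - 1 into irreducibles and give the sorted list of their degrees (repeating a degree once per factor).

Write g(u) = u^6 - 2u^5 - u^4 + u^3 + 2u^2 - 1.
Roots in GF(5): g(0) = 4; g(1) = 0 → root; g(2) = 4; g(3) = 1; g(4) = 2.
Linear factors from roots: (u - 1).
Complete factorization: g(u) = (u - 1)·(u^2 - u + 1)·(u^3 + 2u + 1).
Factor degrees with multiplicity: 1 + 2 + 3 = 6.

1, 2, 3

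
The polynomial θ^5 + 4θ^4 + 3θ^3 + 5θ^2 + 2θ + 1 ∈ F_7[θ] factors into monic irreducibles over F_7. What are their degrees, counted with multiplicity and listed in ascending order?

Write f(θ) = θ^5 + 4θ^4 + 3θ^3 + 5θ^2 + 2θ + 1.
Linear factors from roots: (θ + 4).
Complete factorization: f(θ) = (θ + 4)·(θ^2 + 1)·(θ^2 + 2).
Factor degrees with multiplicity: 1 + 2 + 2 = 5.

1, 2, 2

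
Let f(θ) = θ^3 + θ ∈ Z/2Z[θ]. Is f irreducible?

Check for roots in Z/2Z: f(0) = 0 → root; f(1) = 0 → root.
f(0) = 0, so (θ) divides f(θ); f is reducible.

No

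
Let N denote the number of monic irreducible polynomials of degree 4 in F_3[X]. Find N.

Gauss's count: N_{3}(4) = (1/4) Σ_{d|4} μ(4/d)·3^d.
Divisors of 4: 1, 2, 4; μ(4/d) for each: 0, -1, 1.
Σ = − 3^2 + 3^4 = 72.
N = 72/4 = 18.

18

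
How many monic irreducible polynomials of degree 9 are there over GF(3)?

2184

x^(3^9) − x is the product of all monic irreducibles of degree dividing 9; Möbius inversion gives N = (1/9) Σ μ(9/d)·3^d.
Divisors of 9: 1, 3, 9; μ(9/d) for each: 0, -1, 1.
Σ = − 3^3 + 3^9 = 19656.
N = 19656/9 = 2184.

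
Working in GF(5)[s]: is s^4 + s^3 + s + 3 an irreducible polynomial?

Yes

Write g(s) = s^4 + s^3 + s + 3.
Check for roots in GF(5): g(0) = 3; g(1) = 1; g(2) = 4; g(3) = 4; g(4) = 2.
No roots, so no linear factors.
Degree-2 irreducible divisors: test the 10 monic irreducibles of degree 2 over GF(5).
None of them divide g (all give nonzero remainder).
No irreducible factor of degree ≤ 2 exists, so g is irreducible over GF(5).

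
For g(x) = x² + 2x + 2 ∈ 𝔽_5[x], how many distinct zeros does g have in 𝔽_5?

Evaluate at each of the 5 elements of 𝔽_5:
g(0) = 2; g(1) = 0 → root; g(2) = 0 → root; g(3) = 2; g(4) = 1.
Roots: {1, 2}.

2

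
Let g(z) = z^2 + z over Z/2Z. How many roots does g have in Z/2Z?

Evaluate at each of the 2 elements of Z/2Z:
g(0) = 0 → root; g(1) = 0 → root.
Roots: {0, 1}.

2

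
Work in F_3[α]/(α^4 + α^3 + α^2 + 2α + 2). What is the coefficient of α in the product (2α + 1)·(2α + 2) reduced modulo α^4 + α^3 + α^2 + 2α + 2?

Multiply in F_3[α]: (2α + 1)·(2α + 2) = α^2 + 2.
Reduced: α^2 + 2.

0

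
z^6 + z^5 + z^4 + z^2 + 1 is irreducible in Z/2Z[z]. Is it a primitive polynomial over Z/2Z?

Write f(z) = z^6 + z^5 + z^4 + z^2 + 1.
|GF(2^6)^×| = 2^6 − 1 = 63. Prime factorization: 63 = 3^2·7.
f is primitive ⇔ z has order 63 in GF(2)[z]/(f), i.e. z^(63/q) ≠ 1 for each prime q | 63.
z^(21) mod f = 1
z^(9) mod f = z^3 + 1.
Since z^(21) = 1, the order of z divides 21 < 63; not primitive.

No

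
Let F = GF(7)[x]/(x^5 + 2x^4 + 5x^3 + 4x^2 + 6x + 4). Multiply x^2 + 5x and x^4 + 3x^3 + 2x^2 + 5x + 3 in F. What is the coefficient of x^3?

2

Multiply in GF(7)[x]: (x^2 + 5x)·(x^4 + 3x^3 + 2x^2 + 5x + 3) = x^6 + x^5 + 3x^4 + x^3 + x.
Reduce using x^5 ≡ 5x^4 + 2x^3 + 3x^2 + x + 3 (mod x^5 + 2x^4 + 5x^3 + 4x^2 + 6x + 4).
Reduced: 2x^3 + 5x^2 + 3x + 4.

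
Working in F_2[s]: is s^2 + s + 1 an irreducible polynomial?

Write f(s) = s^2 + s + 1.
Check for roots in F_2: f(0) = 1; f(1) = 1.
No roots. A degree-2 polynomial over a field with no linear factor is irreducible.

Yes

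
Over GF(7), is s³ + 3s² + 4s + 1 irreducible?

Write g(s) = s³ + 3s² + 4s + 1.
Check for roots in GF(7): g(0) = 1; g(1) = 2; g(2) = 1; g(3) = 4; g(4) = 3; g(5) = 4; g(6) = 6.
No roots. A degree-3 polynomial over a field with no linear factor is irreducible.

Yes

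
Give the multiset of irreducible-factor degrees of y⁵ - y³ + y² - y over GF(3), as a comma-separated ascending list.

Write h(y) = y⁵ - y³ + y² - y.
Roots in GF(3): h(0) = 0 → root; h(1) = 0 → root; h(2) = 2.
Linear factors from roots: (y), (y - 1).
Complete factorization: h(y) = (y)·(y - 1)^2·(y² - y - 1).
Factor degrees with multiplicity: 1 + 1 + 1 + 2 = 5.

1, 1, 1, 2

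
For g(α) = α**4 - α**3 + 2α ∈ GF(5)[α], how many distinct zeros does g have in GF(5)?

Evaluate at each of the 5 elements of GF(5):
g(0) = 0 → root; g(1) = 2; g(2) = 2; g(3) = 0 → root; g(4) = 0 → root.
Roots: {0, 3, 4}.

3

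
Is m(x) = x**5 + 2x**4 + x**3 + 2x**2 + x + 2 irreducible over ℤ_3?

No

Check for roots in ℤ_3: m(0) = 2; m(1) = 0 → root; m(2) = 0 → root.
m(1) = 0, so (x − 1) divides m(x); m is reducible.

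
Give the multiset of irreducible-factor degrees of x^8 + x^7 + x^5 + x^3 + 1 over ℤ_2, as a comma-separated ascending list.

Write f(x) = x^8 + x^7 + x^5 + x^3 + 1.
Roots in ℤ_2: f(0) = 1; f(1) = 1.
Complete factorization: f(x) = (x^8 + x^7 + x^5 + x^3 + 1).
Factor degrees with multiplicity: 8 = 8.

8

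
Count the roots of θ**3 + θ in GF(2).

2

Write P(θ) = θ**3 + θ.
Evaluate at each of the 2 elements of GF(2):
P(0) = 0 → root; P(1) = 0 → root.
Roots: {0, 1}.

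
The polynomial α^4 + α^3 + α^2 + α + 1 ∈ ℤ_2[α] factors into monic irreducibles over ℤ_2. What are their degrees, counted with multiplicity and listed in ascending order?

4

Write h(α) = α^4 + α^3 + α^2 + α + 1.
Roots in ℤ_2: h(0) = 1; h(1) = 1.
Complete factorization: h(α) = (α^4 + α^3 + α^2 + α + 1).
Factor degrees with multiplicity: 4 = 4.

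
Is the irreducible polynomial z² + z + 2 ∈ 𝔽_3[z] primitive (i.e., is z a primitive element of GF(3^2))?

Yes

Write f(z) = z² + z + 2.
|GF(3^2)^×| = 3^2 − 1 = 8. Prime factorization: 8 = 2^3.
f is primitive ⇔ z has order 8 in GF(3)[z]/(f), i.e. z^(8/q) ≠ 1 for each prime q | 8.
z^(4) mod f = 2.
None equal 1, so z has full order 8; f is primitive.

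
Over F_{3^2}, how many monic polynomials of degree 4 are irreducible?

1620

x^(9^4) − x is the product of all monic irreducibles of degree dividing 4; Möbius inversion gives N = (1/4) Σ μ(4/d)·9^d.
Divisors of 4: 1, 2, 4; μ(4/d) for each: 0, -1, 1.
Σ = − 9^2 + 9^4 = 6480.
N = 6480/4 = 1620.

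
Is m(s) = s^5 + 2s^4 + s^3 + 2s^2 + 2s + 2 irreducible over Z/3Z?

Check for roots in Z/3Z: m(0) = 2; m(1) = 1; m(2) = 2.
No roots, so no linear factors.
Monic irreducibles of degree 2 over GF(3): s^2 + 1, s^2 + s + 2, s^2 + 2s + 2.
None of them divide m (all give nonzero remainder).
No irreducible factor of degree ≤ 2 exists, so m is irreducible over GF(3).

Yes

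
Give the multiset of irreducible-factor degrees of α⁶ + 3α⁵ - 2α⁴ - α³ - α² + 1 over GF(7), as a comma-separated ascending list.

6

Write g(α) = α⁶ + 3α⁵ - 2α⁴ - α³ - α² + 1.
Complete factorization: g(α) = (α⁶ + 3α⁵ - 2α⁴ - α³ - α² + 1).
Factor degrees with multiplicity: 6 = 6.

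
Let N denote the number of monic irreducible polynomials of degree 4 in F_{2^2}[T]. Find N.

Gauss's count: N_{4}(4) = (1/4) Σ_{d|4} μ(4/d)·4^d.
Divisors of 4: 1, 2, 4; μ(4/d) for each: 0, -1, 1.
Σ = − 4^2 + 4^4 = 240.
N = 240/4 = 60.

60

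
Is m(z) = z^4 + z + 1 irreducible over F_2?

Check for roots in F_2: m(0) = 1; m(1) = 1.
No roots, so no linear factors.
Monic irreducibles of degree 2 over GF(2): z^2 + z + 1.
None of them divide m (all give nonzero remainder).
No irreducible factor of degree ≤ 2 exists, so m is irreducible over GF(2).

Yes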